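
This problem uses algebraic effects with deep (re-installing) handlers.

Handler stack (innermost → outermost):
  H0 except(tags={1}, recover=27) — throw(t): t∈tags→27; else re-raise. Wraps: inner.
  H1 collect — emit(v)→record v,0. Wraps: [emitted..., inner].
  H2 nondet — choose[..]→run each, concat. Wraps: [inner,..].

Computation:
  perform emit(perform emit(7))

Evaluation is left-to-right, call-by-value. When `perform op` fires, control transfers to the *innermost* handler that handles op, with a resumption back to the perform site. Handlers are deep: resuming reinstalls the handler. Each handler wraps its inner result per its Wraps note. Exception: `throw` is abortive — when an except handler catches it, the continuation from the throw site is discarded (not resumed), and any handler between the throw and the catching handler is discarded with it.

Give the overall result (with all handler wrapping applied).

Evaluation trace:
emit(7) @ H1 ⇒ out+=7
emit(0) @ H1 ⇒ out+=0
H0 returns 0
H1 returns [7, 0, 0]
H2 returns [[7, 0, 0]]
= [[7, 0, 0]]

Answer: [[7, 0, 0]]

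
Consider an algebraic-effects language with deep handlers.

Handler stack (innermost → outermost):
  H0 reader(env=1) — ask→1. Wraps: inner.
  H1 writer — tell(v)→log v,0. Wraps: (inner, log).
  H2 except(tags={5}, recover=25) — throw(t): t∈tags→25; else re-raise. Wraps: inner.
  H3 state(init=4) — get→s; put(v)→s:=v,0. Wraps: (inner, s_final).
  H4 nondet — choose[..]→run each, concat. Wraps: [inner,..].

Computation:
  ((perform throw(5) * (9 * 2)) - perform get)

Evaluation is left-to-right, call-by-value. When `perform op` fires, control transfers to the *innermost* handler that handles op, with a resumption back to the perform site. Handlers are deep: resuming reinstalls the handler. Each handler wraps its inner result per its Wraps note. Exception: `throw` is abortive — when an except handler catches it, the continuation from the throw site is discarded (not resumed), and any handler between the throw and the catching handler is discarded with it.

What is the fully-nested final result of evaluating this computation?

Evaluation trace:
throw(5) @ H2 caught ⇒ 25
H3 returns (25, 4)
H4 returns [(25, 4)]
= [(25, 4)]

Answer: [(25, 4)]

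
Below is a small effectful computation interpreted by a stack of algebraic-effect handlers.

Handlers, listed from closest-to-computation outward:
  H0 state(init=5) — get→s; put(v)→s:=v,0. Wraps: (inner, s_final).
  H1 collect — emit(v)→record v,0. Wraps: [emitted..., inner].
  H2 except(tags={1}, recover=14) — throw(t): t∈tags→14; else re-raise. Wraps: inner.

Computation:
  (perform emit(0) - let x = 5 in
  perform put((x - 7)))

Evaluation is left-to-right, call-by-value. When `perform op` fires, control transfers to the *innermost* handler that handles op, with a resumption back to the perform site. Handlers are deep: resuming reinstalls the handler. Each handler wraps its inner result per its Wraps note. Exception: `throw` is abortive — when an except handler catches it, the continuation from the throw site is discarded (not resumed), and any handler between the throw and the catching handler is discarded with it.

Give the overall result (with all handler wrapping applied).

Step-by-step:
emit(0) @ H1 ⇒ out+=0
put(-2) @ H0 ⇒ s:=-2
H0 returns (0, -2)
H1 returns [0, (0, -2)]
H2 returns [0, (0, -2)]
= [0, (0, -2)]

Answer: [0, (0, -2)]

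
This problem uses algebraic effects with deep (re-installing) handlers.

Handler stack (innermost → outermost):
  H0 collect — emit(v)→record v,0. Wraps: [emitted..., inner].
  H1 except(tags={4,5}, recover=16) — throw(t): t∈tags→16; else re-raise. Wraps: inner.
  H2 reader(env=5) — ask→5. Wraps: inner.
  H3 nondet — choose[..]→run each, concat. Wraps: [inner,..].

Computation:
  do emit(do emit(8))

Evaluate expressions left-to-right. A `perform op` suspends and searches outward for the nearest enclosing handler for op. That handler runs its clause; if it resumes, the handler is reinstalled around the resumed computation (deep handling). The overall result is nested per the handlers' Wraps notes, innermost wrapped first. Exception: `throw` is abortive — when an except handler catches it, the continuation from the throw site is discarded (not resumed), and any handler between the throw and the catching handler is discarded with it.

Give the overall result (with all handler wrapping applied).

Working:
emit(8) @ H0 ⇒ out+=8
emit(0) @ H0 ⇒ out+=0
H0 returns [8, 0, 0]
H1 returns [8, 0, 0]
H2 returns [8, 0, 0]
H3 returns [[8, 0, 0]]
= [[8, 0, 0]]

Answer: [[8, 0, 0]]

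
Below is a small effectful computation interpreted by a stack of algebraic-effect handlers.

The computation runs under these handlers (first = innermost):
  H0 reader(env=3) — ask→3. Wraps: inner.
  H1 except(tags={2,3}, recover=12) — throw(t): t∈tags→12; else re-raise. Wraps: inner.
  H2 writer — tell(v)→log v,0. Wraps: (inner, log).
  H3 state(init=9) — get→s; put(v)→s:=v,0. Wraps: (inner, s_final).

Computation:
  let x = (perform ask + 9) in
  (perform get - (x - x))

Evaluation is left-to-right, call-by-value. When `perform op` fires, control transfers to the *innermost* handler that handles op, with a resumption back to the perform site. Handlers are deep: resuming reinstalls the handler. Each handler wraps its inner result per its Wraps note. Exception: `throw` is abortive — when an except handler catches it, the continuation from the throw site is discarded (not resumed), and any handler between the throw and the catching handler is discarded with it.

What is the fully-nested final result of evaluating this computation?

Working:
ask @ H0 ⇒ 3
get @ H3 ⇒ 9
H0 returns 9
H1 returns 9
H2 returns (9, ())
H3 returns ((9, ()), 9)
= ((9, ()), 9)

Answer: ((9, ()), 9)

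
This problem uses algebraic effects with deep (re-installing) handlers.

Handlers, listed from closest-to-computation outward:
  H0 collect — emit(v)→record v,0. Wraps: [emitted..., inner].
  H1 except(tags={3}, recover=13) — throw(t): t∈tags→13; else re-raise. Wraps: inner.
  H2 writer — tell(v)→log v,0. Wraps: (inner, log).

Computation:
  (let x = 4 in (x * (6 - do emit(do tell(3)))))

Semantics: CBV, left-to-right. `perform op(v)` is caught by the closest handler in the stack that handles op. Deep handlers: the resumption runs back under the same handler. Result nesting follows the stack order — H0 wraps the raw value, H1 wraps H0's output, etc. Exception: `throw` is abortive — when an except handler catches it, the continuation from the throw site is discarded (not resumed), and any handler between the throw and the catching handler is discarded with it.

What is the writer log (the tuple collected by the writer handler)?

Working:
tell(3) @ H2 ⇒ log+=3
emit(0) @ H0 ⇒ out+=0
H0 returns [0, 24]
H1 returns [0, 24]
H2 returns ([0, 24], (3))
= ([0, 24], (3))

Answer: (3)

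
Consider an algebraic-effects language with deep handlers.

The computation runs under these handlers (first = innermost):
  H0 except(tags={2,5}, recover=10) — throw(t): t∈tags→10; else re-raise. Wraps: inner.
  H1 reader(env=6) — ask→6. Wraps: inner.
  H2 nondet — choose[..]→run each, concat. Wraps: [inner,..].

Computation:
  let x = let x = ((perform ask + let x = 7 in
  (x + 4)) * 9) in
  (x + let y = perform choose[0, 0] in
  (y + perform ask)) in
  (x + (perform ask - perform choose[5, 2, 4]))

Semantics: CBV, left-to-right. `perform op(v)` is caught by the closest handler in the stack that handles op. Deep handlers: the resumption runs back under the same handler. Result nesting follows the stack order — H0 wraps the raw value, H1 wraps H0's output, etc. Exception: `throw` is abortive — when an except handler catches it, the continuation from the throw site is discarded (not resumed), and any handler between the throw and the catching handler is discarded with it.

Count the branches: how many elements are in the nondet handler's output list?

Answer: 6

Working:
ask @ H1 ⇒ 6
choose[0, 0] @ H2
  branch[0] choose=0:
    ask @ H1 ⇒ 6
    ask @ H1 ⇒ 6
    choose[5, 2, 4] @ H2
      branch[0] choose=5:
        H0 returns 160
        H1 returns 160
        H2 returns [160]
      branch[1] choose=2:
        H0 returns 163
        H1 returns 163
        H2 returns [163]
      branch[2] choose=4:
        H0 returns 161
        H1 returns 161
        H2 returns [161]
  branch[1] choose=0:
    ask @ H1 ⇒ 6
    ask @ H1 ⇒ 6
    choose[5, 2, 4] @ H2
      branch[0] choose=5:
        H0 returns 160
        H1 returns 160
        H2 returns [160]
      branch[1] choose=2:
        H0 returns 163
        H1 returns 163
        H2 returns [163]
      branch[2] choose=4:
        H0 returns 161
        H1 returns 161
        H2 returns [161]
= [160, 163, 161, 160, 163, 161]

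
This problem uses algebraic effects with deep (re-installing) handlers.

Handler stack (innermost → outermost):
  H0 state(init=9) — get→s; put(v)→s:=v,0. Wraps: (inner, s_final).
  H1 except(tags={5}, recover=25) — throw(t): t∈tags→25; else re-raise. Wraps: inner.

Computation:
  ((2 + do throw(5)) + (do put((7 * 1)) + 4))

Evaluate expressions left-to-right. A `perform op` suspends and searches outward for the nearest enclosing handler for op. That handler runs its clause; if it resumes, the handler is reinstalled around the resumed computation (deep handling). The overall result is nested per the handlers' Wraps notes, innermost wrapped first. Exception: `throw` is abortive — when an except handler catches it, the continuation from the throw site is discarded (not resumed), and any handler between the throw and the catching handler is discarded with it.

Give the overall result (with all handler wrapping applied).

Step-by-step:
throw(5) @ H1 caught ⇒ 25
= 25

Answer: 25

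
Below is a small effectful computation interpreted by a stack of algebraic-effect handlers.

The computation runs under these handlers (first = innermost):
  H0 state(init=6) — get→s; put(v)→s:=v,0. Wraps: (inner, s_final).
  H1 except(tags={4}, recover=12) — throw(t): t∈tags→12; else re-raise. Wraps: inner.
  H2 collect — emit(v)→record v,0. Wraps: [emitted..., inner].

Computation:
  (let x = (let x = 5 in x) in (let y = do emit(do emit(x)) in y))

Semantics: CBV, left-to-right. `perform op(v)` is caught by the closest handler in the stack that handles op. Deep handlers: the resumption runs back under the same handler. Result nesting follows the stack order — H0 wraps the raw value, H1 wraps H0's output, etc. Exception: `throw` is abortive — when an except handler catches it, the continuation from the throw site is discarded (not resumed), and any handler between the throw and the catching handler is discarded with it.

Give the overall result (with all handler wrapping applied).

Evaluation trace:
emit(5) @ H2 ⇒ out+=5
emit(0) @ H2 ⇒ out+=0
H0 returns (0, 6)
H1 returns (0, 6)
H2 returns [5, 0, (0, 6)]
= [5, 0, (0, 6)]

Answer: [5, 0, (0, 6)]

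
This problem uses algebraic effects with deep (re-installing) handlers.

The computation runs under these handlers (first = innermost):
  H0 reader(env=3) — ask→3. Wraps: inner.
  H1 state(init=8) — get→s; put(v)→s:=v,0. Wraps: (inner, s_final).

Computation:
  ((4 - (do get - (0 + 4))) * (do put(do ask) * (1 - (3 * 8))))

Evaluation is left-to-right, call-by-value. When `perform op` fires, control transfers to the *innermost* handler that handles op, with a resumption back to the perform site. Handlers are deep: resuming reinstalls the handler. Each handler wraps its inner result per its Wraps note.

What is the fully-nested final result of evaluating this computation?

Answer: (0, 3)

Step-by-step:
get @ H1 ⇒ 8
ask @ H0 ⇒ 3
put(3) @ H1 ⇒ s:=3
H0 returns 0
H1 returns (0, 3)
= (0, 3)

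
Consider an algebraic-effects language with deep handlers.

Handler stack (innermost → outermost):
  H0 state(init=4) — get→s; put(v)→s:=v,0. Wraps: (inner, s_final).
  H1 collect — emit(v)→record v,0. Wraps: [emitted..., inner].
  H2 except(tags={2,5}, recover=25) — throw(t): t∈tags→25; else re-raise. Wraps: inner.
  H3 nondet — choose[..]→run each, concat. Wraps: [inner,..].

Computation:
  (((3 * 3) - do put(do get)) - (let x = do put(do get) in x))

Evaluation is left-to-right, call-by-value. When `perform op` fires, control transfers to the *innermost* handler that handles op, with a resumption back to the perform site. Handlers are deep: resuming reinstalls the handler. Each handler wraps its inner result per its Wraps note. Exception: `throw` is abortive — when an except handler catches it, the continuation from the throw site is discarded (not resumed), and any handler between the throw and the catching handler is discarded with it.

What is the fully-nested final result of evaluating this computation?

Answer: [[(9, 4)]]

Working:
get @ H0 ⇒ 4
put(4) @ H0 ⇒ s:=4
get @ H0 ⇒ 4
put(4) @ H0 ⇒ s:=4
H0 returns (9, 4)
H1 returns [(9, 4)]
H2 returns [(9, 4)]
H3 returns [[(9, 4)]]
= [[(9, 4)]]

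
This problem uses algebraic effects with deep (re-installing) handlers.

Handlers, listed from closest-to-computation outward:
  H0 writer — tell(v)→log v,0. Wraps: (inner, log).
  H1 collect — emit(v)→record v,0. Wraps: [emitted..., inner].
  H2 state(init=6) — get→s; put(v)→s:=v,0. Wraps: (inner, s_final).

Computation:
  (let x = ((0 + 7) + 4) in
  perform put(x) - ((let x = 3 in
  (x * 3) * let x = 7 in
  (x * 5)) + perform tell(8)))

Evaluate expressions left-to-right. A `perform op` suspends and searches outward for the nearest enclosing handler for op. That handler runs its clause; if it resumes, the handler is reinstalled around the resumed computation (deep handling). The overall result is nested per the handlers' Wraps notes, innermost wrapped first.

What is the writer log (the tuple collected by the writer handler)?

Answer: (8)

Working:
put(11) @ H2 ⇒ s:=11
tell(8) @ H0 ⇒ log+=8
H0 returns (-315, (8))
H1 returns [(-315, (8))]
H2 returns ([(-315, (8))], 11)
= ([(-315, (8))], 11)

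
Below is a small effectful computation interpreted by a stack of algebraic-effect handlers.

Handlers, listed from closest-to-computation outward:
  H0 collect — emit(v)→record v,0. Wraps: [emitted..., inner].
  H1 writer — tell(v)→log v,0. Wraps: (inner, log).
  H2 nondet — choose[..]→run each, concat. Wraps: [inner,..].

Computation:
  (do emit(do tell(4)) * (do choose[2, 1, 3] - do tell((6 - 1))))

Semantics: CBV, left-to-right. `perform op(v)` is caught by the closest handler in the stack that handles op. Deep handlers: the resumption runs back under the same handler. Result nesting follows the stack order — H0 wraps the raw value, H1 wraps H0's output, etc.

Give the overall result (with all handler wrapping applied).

Step-by-step:
tell(4) @ H1 ⇒ log+=4
emit(0) @ H0 ⇒ out+=0
choose[2, 1, 3] @ H2
  branch[0] choose=2:
    tell(5) @ H1 ⇒ log+=5
    H0 returns [0, 0]
    H1 returns ([0, 0], (4, 5))
    H2 returns [([0, 0], (4, 5))]
  branch[1] choose=1:
    tell(5) @ H1 ⇒ log+=5
    H0 returns [0, 0]
    H1 returns ([0, 0], (4, 5))
    H2 returns [([0, 0], (4, 5))]
  branch[2] choose=3:
    tell(5) @ H1 ⇒ log+=5
    H0 returns [0, 0]
    H1 returns ([0, 0], (4, 5))
    H2 returns [([0, 0], (4, 5))]
= [([0, 0], (4, 5)), ([0, 0], (4, 5)), ([0, 0], (4, 5))]

Answer: [([0, 0], (4, 5)), ([0, 0], (4, 5)), ([0, 0], (4, 5))]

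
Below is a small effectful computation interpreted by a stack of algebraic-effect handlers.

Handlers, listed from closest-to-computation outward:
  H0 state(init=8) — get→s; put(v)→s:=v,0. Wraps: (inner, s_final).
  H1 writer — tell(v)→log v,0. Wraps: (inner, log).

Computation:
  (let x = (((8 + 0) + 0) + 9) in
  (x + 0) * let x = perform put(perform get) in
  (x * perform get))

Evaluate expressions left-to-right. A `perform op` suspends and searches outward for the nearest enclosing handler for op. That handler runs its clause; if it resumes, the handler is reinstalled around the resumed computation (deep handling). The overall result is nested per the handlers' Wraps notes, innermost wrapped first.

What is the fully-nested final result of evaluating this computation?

Evaluation trace:
get @ H0 ⇒ 8
put(8) @ H0 ⇒ s:=8
get @ H0 ⇒ 8
H0 returns (0, 8)
H1 returns ((0, 8), ())
= ((0, 8), ())

Answer: ((0, 8), ())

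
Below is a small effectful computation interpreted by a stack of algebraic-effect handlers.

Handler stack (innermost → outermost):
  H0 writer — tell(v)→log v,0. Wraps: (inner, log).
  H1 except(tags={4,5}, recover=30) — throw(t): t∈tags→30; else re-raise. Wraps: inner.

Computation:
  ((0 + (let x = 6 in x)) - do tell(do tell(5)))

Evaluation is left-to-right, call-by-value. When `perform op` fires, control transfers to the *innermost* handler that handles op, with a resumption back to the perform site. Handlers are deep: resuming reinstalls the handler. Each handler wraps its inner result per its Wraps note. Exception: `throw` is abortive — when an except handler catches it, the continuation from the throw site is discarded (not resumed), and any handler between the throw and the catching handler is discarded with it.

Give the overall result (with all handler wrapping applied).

Working:
tell(5) @ H0 ⇒ log+=5
tell(0) @ H0 ⇒ log+=0
H0 returns (6, (5, 0))
H1 returns (6, (5, 0))
= (6, (5, 0))

Answer: (6, (5, 0))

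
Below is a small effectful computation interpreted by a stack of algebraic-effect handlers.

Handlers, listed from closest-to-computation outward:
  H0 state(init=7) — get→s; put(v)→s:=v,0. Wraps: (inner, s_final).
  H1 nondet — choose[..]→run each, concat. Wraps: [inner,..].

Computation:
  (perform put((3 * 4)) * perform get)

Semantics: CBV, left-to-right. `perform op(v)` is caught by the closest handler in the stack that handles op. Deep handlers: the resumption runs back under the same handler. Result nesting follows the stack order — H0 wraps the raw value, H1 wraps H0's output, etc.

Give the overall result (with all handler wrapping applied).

Evaluation trace:
put(12) @ H0 ⇒ s:=12
get @ H0 ⇒ 12
H0 returns (0, 12)
H1 returns [(0, 12)]
= [(0, 12)]

Answer: [(0, 12)]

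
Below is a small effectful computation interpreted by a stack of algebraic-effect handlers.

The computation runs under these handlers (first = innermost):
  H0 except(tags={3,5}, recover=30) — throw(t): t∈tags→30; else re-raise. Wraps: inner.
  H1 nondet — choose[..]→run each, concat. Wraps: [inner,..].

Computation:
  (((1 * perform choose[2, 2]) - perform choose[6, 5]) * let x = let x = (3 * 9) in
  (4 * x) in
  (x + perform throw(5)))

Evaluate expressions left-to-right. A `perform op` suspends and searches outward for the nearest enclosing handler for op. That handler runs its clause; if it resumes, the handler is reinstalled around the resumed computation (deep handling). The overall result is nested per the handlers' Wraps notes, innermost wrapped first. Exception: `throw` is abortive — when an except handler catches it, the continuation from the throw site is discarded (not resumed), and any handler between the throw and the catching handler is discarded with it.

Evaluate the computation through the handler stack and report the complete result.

Working:
choose[2, 2] @ H1
  branch[0] choose=2:
    choose[6, 5] @ H1
      branch[0] choose=6:
        throw(5) @ H0 caught ⇒ 30
        H1 returns [30]
      branch[1] choose=5:
        throw(5) @ H0 caught ⇒ 30
        H1 returns [30]
  branch[1] choose=2:
    choose[6, 5] @ H1
      branch[0] choose=6:
        throw(5) @ H0 caught ⇒ 30
        H1 returns [30]
      branch[1] choose=5:
        throw(5) @ H0 caught ⇒ 30
        H1 returns [30]
= [30, 30, 30, 30]

Answer: [30, 30, 30, 30]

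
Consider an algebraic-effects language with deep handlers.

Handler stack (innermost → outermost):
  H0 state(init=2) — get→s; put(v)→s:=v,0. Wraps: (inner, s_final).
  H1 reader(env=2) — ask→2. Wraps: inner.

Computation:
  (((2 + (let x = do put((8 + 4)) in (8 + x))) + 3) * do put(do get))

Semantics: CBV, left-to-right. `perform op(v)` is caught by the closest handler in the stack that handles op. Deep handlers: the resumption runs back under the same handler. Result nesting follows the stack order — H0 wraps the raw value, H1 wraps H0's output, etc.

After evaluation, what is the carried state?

Evaluation trace:
put(12) @ H0 ⇒ s:=12
get @ H0 ⇒ 12
put(12) @ H0 ⇒ s:=12
H0 returns (0, 12)
H1 returns (0, 12)
= (0, 12)

Answer: 12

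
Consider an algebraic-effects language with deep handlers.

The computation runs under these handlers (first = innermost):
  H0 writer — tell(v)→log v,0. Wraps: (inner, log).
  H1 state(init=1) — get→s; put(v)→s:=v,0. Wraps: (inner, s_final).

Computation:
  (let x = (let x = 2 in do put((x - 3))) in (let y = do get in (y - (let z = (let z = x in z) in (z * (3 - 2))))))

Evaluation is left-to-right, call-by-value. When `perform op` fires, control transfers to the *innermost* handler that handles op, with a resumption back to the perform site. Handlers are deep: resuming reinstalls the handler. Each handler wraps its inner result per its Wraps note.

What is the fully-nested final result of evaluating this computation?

Step-by-step:
put(-1) @ H1 ⇒ s:=-1
get @ H1 ⇒ -1
H0 returns (-1, ())
H1 returns ((-1, ()), -1)
= ((-1, ()), -1)

Answer: ((-1, ()), -1)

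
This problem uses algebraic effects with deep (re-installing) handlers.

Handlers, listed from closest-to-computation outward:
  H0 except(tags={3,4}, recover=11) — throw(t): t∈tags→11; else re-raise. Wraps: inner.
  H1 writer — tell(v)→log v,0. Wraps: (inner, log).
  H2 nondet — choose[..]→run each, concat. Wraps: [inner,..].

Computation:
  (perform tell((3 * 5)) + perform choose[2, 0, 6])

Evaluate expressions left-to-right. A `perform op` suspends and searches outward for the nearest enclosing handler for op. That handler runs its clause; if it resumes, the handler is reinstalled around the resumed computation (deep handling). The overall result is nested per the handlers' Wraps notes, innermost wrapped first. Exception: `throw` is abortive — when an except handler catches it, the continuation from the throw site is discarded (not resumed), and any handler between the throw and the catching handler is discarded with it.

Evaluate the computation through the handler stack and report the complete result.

Working:
tell(15) @ H1 ⇒ log+=15
choose[2, 0, 6] @ H2
  branch[0] choose=2:
    H0 returns 2
    H1 returns (2, (15))
    H2 returns [(2, (15))]
  branch[1] choose=0:
    H0 returns 0
    H1 returns (0, (15))
    H2 returns [(0, (15))]
  branch[2] choose=6:
    H0 returns 6
    H1 returns (6, (15))
    H2 returns [(6, (15))]
= [(2, (15)), (0, (15)), (6, (15))]

Answer: [(2, (15)), (0, (15)), (6, (15))]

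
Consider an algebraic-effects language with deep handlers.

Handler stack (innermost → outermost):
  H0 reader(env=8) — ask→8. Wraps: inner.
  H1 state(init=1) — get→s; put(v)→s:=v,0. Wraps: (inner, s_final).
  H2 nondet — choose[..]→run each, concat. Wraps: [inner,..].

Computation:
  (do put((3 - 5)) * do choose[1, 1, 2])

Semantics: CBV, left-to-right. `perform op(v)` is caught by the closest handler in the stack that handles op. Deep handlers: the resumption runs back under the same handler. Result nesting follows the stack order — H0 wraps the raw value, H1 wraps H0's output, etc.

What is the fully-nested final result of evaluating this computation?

Working:
put(-2) @ H1 ⇒ s:=-2
choose[1, 1, 2] @ H2
  branch[0] choose=1:
    H0 returns 0
    H1 returns (0, -2)
    H2 returns [(0, -2)]
  branch[1] choose=1:
    H0 returns 0
    H1 returns (0, -2)
    H2 returns [(0, -2)]
  branch[2] choose=2:
    H0 returns 0
    H1 returns (0, -2)
    H2 returns [(0, -2)]
= [(0, -2), (0, -2), (0, -2)]

Answer: [(0, -2), (0, -2), (0, -2)]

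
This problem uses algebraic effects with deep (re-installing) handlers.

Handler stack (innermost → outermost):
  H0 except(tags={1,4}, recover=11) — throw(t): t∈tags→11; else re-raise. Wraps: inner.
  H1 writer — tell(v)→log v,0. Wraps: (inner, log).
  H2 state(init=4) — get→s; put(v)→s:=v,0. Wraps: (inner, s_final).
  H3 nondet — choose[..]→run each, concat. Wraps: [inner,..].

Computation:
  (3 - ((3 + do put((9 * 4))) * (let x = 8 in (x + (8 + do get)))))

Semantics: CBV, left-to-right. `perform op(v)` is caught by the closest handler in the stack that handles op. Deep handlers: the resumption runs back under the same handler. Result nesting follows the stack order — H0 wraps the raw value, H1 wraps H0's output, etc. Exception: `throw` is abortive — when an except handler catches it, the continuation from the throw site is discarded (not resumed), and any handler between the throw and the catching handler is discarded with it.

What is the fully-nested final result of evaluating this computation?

Evaluation trace:
put(36) @ H2 ⇒ s:=36
get @ H2 ⇒ 36
H0 returns -153
H1 returns (-153, ())
H2 returns ((-153, ()), 36)
H3 returns [((-153, ()), 36)]
= [((-153, ()), 36)]

Answer: [((-153, ()), 36)]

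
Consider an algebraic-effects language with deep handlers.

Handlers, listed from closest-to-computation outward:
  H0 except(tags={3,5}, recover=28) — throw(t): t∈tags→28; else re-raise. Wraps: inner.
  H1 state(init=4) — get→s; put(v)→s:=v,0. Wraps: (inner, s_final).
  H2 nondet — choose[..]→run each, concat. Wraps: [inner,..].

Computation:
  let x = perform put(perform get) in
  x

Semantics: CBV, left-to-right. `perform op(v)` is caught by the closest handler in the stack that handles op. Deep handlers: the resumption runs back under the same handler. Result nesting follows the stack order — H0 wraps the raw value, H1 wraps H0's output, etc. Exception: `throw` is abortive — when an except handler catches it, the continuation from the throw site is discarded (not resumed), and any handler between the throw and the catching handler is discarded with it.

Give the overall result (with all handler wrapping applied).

Step-by-step:
get @ H1 ⇒ 4
put(4) @ H1 ⇒ s:=4
H0 returns 0
H1 returns (0, 4)
H2 returns [(0, 4)]
= [(0, 4)]

Answer: [(0, 4)]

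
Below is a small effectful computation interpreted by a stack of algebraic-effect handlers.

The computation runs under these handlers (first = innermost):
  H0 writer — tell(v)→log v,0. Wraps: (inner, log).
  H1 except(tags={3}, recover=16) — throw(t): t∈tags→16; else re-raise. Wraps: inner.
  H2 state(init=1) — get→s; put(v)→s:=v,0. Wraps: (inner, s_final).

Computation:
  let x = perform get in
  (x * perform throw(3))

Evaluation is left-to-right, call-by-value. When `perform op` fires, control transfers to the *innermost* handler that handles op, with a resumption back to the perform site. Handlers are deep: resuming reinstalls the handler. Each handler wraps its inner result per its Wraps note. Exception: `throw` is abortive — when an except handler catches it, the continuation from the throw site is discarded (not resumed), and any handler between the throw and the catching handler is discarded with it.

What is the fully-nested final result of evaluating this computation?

Working:
get @ H2 ⇒ 1
throw(3) @ H1 caught ⇒ 16
H2 returns (16, 1)
= (16, 1)

Answer: (16, 1)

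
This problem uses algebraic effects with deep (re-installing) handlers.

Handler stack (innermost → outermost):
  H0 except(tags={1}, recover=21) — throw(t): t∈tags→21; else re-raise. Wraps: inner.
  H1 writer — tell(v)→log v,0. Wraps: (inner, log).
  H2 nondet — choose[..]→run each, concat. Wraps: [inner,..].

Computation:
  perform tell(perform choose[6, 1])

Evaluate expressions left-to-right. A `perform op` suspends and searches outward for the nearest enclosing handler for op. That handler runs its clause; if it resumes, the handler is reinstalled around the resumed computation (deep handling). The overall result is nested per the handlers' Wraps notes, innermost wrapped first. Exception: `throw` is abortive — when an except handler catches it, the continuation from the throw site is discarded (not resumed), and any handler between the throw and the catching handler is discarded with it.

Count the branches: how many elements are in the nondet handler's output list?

Answer: 2

Step-by-step:
choose[6, 1] @ H2
  branch[0] choose=6:
    tell(6) @ H1 ⇒ log+=6
    H0 returns 0
    H1 returns (0, (6))
    H2 returns [(0, (6))]
  branch[1] choose=1:
    tell(1) @ H1 ⇒ log+=1
    H0 returns 0
    H1 returns (0, (1))
    H2 returns [(0, (1))]
= [(0, (6)), (0, (1))]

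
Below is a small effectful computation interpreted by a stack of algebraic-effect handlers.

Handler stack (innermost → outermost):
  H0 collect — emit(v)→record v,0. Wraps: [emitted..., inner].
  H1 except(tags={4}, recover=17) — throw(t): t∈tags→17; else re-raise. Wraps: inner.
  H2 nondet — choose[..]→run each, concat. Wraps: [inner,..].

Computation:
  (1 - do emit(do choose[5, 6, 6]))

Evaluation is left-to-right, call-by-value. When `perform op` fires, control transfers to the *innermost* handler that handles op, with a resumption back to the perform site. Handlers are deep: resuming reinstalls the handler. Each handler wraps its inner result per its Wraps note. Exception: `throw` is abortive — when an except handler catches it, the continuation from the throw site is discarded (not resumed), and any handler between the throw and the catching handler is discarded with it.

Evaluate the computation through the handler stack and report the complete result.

Working:
choose[5, 6, 6] @ H2
  branch[0] choose=5:
    emit(5) @ H0 ⇒ out+=5
    H0 returns [5, 1]
    H1 returns [5, 1]
    H2 returns [[5, 1]]
  branch[1] choose=6:
    emit(6) @ H0 ⇒ out+=6
    H0 returns [6, 1]
    H1 returns [6, 1]
    H2 returns [[6, 1]]
  branch[2] choose=6:
    emit(6) @ H0 ⇒ out+=6
    H0 returns [6, 1]
    H1 returns [6, 1]
    H2 returns [[6, 1]]
= [[5, 1], [6, 1], [6, 1]]

Answer: [[5, 1], [6, 1], [6, 1]]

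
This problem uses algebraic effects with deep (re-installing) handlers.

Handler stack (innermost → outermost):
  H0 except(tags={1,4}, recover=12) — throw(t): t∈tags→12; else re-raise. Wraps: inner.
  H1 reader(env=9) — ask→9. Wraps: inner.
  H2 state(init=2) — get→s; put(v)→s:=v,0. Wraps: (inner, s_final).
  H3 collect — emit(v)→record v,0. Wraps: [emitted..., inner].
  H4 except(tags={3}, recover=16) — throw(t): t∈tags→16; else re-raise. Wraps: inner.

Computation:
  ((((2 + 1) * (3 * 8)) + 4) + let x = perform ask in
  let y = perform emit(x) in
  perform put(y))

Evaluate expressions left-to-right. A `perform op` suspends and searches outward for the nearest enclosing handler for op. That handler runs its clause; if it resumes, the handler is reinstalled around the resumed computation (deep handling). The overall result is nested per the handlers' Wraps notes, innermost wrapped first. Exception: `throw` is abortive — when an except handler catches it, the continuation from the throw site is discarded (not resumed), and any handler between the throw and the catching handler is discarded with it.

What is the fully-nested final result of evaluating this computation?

Answer: [9, (76, 0)]

Step-by-step:
ask @ H1 ⇒ 9
emit(9) @ H3 ⇒ out+=9
put(0) @ H2 ⇒ s:=0
H0 returns 76
H1 returns 76
H2 returns (76, 0)
H3 returns [9, (76, 0)]
H4 returns [9, (76, 0)]
= [9, (76, 0)]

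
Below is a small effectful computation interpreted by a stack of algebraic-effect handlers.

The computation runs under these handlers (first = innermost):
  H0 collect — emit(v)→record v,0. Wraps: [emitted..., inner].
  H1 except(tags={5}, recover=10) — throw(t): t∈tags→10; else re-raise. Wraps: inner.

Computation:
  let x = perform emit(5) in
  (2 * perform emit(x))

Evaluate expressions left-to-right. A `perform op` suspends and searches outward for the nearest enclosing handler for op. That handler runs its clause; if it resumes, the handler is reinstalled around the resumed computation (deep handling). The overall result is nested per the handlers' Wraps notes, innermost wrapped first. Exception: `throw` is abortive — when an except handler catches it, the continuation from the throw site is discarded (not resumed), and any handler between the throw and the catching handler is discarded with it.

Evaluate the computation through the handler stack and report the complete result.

Answer: [5, 0, 0]

Step-by-step:
emit(5) @ H0 ⇒ out+=5
emit(0) @ H0 ⇒ out+=0
H0 returns [5, 0, 0]
H1 returns [5, 0, 0]
= [5, 0, 0]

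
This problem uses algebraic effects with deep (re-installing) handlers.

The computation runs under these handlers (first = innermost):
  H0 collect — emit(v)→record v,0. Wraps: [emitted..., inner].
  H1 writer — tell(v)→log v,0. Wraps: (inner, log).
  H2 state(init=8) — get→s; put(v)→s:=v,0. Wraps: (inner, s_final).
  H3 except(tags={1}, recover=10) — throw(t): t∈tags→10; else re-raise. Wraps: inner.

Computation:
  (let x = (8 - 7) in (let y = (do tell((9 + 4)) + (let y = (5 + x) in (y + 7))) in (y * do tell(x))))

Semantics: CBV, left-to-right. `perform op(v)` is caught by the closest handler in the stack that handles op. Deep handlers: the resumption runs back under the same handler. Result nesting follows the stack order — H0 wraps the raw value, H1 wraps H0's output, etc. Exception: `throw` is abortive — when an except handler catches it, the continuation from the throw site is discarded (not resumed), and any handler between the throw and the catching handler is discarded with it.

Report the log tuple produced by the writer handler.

Step-by-step:
tell(13) @ H1 ⇒ log+=13
tell(1) @ H1 ⇒ log+=1
H0 returns [0]
H1 returns ([0], (13, 1))
H2 returns (([0], (13, 1)), 8)
H3 returns (([0], (13, 1)), 8)
= (([0], (13, 1)), 8)

Answer: (13, 1)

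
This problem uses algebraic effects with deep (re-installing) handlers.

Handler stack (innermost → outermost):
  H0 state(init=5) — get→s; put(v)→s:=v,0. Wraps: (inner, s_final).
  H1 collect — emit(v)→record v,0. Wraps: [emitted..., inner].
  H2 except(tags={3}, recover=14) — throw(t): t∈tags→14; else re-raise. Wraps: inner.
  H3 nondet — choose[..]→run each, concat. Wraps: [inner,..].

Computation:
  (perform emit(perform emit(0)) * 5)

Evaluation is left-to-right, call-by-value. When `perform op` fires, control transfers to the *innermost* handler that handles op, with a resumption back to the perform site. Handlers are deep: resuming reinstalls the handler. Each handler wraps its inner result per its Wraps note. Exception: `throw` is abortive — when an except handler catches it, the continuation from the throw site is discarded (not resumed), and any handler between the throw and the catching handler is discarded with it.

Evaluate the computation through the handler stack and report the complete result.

Evaluation trace:
emit(0) @ H1 ⇒ out+=0
emit(0) @ H1 ⇒ out+=0
H0 returns (0, 5)
H1 returns [0, 0, (0, 5)]
H2 returns [0, 0, (0, 5)]
H3 returns [[0, 0, (0, 5)]]
= [[0, 0, (0, 5)]]

Answer: [[0, 0, (0, 5)]]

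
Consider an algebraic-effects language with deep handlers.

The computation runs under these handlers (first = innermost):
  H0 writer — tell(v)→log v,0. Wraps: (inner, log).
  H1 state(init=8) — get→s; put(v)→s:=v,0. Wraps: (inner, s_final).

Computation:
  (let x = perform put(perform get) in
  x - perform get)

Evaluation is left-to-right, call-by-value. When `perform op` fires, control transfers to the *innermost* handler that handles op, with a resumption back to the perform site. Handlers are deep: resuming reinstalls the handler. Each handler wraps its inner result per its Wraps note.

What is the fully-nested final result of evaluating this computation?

Step-by-step:
get @ H1 ⇒ 8
put(8) @ H1 ⇒ s:=8
get @ H1 ⇒ 8
H0 returns (-8, ())
H1 returns ((-8, ()), 8)
= ((-8, ()), 8)

Answer: ((-8, ()), 8)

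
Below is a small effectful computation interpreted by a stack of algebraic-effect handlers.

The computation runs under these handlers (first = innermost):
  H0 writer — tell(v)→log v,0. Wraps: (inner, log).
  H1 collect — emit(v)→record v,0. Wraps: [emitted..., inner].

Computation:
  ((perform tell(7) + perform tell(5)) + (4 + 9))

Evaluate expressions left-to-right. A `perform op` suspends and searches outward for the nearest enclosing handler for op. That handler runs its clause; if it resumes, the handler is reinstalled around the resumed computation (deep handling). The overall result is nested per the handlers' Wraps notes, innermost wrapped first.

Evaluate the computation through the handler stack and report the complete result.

Answer: [(13, (7, 5))]

Step-by-step:
tell(7) @ H0 ⇒ log+=7
tell(5) @ H0 ⇒ log+=5
H0 returns (13, (7, 5))
H1 returns [(13, (7, 5))]
= [(13, (7, 5))]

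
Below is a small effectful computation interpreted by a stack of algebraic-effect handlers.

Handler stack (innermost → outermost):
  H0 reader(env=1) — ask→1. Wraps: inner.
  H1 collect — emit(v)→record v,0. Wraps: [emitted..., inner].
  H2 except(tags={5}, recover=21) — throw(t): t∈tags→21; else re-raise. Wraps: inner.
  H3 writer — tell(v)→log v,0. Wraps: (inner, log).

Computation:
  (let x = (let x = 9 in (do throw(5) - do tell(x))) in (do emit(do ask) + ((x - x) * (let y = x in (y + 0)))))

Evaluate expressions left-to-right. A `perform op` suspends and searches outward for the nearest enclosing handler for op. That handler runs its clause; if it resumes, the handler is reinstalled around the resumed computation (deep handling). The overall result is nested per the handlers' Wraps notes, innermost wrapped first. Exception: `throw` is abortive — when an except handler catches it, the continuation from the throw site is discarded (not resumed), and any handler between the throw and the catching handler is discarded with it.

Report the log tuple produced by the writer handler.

Step-by-step:
throw(5) @ H2 caught ⇒ 21
H3 returns (21, ())
= (21, ())

Answer: ()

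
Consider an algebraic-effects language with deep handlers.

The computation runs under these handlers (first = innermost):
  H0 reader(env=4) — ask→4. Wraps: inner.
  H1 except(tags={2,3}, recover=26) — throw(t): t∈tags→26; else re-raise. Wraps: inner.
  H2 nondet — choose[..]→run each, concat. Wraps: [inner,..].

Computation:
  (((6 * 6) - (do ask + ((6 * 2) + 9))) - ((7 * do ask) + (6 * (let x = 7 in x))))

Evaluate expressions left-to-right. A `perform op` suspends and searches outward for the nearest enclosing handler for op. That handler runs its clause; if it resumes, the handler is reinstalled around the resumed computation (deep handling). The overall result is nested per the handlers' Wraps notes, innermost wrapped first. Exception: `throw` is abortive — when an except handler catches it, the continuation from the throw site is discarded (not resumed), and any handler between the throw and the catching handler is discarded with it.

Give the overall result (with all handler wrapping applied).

Answer: [-59]

Evaluation trace:
ask @ H0 ⇒ 4
ask @ H0 ⇒ 4
H0 returns -59
H1 returns -59
H2 returns [-59]
= [-59]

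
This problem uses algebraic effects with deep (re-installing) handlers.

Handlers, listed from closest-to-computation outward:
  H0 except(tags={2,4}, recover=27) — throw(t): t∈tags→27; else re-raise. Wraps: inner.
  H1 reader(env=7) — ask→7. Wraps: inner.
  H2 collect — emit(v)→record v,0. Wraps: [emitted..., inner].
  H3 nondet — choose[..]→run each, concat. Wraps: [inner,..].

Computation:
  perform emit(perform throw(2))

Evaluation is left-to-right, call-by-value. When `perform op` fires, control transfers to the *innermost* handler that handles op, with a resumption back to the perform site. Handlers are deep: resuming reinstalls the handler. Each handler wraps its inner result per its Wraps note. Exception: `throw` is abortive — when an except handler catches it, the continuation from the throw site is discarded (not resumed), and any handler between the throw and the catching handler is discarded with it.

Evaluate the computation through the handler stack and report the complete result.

Answer: [[27]]

Working:
throw(2) @ H0 caught ⇒ 27
H1 returns 27
H2 returns [27]
H3 returns [[27]]
= [[27]]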